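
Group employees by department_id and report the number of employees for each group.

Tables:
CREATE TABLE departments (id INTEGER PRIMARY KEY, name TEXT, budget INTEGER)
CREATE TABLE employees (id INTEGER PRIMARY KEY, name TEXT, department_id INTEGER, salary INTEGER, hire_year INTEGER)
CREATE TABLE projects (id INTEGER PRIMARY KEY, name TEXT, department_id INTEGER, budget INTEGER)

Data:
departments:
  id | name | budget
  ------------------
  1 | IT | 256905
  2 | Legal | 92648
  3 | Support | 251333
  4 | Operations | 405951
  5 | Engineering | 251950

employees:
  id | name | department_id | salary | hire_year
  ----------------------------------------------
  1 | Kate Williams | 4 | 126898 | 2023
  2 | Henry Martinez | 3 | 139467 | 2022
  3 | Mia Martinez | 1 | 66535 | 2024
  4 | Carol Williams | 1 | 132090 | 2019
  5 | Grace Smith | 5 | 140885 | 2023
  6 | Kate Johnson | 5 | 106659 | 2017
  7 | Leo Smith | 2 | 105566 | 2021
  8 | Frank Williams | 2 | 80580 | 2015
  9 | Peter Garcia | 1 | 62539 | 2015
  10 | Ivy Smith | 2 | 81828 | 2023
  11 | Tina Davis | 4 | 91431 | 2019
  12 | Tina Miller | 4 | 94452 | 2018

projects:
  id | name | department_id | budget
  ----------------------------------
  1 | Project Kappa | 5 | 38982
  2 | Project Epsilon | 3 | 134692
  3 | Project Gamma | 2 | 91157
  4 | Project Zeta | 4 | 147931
SELECT department_id, COUNT(*) AS n FROM employees GROUP BY department_id

Execution result:
department_id | n
1 | 3
2 | 3
3 | 1
4 | 3
5 | 2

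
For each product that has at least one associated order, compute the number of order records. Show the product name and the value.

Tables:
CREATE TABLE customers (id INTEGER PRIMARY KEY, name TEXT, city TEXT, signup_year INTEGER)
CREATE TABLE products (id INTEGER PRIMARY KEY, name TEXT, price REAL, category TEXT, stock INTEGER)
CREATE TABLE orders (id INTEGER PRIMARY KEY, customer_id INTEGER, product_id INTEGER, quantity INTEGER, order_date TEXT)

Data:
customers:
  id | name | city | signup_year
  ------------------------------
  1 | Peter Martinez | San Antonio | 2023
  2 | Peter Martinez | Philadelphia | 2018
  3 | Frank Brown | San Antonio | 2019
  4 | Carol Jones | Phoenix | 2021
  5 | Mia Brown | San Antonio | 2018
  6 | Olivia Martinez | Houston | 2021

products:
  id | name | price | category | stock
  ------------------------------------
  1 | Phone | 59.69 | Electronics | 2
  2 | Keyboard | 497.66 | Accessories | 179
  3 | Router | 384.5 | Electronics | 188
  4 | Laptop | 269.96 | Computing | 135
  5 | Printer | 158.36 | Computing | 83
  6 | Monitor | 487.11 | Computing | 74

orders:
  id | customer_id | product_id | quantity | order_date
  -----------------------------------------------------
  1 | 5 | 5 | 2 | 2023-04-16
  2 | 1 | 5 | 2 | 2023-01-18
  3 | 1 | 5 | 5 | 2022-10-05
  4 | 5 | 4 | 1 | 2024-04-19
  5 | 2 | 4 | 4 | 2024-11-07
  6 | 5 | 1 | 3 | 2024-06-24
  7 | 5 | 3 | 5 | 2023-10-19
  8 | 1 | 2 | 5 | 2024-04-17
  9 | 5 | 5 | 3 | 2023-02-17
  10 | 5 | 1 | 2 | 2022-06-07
SELECT p.name, COUNT(*) AS n FROM orders c JOIN products p ON c.product_id = p.id GROUP BY p.id, p.name

Execution result:
name | n
Phone | 2
Keyboard | 1
Router | 1
Laptop | 2
Printer | 4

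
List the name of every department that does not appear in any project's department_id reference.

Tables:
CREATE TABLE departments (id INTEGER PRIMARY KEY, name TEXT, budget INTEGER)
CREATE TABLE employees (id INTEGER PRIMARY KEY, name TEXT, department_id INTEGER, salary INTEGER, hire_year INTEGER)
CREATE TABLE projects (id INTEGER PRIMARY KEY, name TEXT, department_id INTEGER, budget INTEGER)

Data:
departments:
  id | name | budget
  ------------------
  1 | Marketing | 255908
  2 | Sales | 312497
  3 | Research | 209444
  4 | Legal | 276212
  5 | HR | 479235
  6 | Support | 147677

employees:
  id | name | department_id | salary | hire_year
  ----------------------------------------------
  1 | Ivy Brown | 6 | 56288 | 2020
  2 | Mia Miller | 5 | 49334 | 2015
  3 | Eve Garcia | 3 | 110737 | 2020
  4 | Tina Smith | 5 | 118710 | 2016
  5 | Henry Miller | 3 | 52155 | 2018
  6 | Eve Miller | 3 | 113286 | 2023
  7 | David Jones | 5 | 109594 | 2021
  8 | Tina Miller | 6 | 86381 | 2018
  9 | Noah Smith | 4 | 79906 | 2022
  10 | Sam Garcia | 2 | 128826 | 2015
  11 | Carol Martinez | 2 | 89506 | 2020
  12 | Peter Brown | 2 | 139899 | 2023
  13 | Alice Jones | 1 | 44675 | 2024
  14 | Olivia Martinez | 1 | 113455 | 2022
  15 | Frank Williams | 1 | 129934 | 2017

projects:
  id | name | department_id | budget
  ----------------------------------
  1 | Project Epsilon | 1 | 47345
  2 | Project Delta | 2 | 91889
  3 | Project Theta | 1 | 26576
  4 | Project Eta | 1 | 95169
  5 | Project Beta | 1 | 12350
SELECT p.name FROM departments p LEFT JOIN projects c ON c.department_id = p.id WHERE c.id IS NULL

Execution result:
name
Research
Legal
HR
Support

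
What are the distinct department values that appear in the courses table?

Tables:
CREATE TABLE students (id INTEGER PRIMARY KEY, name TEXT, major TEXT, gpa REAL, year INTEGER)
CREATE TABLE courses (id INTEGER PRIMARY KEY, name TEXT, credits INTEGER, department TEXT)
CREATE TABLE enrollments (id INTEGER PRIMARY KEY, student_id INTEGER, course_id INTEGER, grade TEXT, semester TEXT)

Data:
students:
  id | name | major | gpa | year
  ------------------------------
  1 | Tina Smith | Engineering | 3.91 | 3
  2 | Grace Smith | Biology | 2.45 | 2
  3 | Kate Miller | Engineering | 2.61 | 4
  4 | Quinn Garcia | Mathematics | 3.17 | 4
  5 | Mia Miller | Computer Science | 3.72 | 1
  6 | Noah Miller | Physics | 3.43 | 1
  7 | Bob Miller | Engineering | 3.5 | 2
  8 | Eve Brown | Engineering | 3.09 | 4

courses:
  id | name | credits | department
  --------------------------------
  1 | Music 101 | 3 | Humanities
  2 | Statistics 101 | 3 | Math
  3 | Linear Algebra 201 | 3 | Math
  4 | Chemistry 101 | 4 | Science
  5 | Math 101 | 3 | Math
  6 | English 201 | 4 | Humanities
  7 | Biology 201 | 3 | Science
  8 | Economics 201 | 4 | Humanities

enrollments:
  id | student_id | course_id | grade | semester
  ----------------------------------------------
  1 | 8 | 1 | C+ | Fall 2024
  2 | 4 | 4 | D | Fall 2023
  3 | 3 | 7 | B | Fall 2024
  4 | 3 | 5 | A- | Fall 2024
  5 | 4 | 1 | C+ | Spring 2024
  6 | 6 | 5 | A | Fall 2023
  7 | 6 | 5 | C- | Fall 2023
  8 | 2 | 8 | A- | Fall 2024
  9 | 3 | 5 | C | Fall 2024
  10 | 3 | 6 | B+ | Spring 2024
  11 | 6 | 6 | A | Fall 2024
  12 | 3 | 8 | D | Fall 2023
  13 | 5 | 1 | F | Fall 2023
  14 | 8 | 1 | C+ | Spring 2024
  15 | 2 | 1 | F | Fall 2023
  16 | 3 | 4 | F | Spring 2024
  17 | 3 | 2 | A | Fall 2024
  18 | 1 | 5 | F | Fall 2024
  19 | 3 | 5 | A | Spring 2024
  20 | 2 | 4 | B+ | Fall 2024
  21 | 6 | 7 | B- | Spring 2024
SELECT DISTINCT department FROM courses

Execution result:
department
Humanities
Math
Science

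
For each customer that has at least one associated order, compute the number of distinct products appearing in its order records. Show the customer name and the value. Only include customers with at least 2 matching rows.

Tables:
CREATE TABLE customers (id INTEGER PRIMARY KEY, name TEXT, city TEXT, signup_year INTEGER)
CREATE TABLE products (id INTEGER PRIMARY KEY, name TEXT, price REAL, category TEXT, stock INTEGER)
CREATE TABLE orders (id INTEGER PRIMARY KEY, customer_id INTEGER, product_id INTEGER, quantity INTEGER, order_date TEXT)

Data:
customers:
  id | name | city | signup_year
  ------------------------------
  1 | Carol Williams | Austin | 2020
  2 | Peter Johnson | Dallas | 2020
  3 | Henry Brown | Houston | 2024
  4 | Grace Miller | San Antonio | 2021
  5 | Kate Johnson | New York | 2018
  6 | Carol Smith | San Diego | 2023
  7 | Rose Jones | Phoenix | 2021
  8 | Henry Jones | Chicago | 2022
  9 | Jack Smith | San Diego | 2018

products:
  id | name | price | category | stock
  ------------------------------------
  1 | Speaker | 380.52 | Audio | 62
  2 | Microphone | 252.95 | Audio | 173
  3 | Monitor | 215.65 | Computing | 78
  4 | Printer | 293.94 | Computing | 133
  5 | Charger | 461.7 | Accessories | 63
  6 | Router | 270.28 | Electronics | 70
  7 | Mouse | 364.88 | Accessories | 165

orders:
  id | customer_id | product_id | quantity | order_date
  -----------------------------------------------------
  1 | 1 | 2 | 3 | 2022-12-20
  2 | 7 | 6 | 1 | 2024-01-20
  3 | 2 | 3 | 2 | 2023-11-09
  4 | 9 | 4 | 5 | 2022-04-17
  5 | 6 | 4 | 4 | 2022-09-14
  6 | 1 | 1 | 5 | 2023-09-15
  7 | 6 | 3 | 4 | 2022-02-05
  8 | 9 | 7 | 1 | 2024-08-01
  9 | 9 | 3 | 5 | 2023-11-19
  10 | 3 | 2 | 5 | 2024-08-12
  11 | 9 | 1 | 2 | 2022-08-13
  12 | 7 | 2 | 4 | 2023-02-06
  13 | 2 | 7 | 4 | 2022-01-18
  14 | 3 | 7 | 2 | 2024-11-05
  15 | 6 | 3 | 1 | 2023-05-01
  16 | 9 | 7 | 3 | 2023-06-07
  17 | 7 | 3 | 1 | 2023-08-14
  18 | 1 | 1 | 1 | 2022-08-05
SELECT p.name, COUNT(DISTINCT c.product_id) AS distinct_product_count FROM orders c JOIN customers p ON c.customer_id = p.id GROUP BY p.id, p.name HAVING COUNT(*) >= 2

Execution result:
name | distinct_product_count
Carol Williams | 2
Peter Johnson | 2
Henry Brown | 2
Carol Smith | 2
Rose Jones | 3
Jack Smith | 4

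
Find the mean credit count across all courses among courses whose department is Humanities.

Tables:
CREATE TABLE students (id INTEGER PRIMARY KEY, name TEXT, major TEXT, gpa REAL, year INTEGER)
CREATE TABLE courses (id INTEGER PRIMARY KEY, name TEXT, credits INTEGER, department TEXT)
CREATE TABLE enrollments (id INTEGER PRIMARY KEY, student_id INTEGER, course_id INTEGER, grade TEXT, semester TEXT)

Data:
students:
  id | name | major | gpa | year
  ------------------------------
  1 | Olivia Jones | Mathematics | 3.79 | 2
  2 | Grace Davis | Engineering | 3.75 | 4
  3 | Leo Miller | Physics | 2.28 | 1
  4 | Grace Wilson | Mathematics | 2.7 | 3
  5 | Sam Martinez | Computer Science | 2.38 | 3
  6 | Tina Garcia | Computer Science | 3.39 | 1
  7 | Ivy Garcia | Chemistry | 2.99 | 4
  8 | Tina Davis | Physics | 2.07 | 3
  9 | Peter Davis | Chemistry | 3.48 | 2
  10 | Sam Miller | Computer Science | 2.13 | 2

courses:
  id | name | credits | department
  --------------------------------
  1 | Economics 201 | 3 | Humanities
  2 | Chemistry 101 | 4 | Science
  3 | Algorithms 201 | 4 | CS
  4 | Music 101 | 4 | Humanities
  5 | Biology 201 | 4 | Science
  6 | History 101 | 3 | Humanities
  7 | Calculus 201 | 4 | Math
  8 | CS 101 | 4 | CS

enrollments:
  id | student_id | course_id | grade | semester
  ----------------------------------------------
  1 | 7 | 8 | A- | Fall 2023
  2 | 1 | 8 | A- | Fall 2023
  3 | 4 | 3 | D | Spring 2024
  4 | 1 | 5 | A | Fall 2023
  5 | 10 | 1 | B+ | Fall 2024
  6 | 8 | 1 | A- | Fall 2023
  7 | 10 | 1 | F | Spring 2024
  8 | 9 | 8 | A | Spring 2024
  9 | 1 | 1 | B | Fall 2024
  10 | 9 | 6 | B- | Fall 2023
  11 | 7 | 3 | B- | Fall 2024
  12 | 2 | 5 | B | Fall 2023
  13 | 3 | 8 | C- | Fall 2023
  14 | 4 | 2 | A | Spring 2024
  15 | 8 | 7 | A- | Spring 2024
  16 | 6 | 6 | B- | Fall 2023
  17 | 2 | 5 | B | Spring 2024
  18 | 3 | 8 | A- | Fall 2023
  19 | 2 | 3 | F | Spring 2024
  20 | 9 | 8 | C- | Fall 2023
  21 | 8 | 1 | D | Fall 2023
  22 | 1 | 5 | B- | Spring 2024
SELECT AVG(credits) FROM courses WHERE department = 'Humanities'

Execution result:
3.33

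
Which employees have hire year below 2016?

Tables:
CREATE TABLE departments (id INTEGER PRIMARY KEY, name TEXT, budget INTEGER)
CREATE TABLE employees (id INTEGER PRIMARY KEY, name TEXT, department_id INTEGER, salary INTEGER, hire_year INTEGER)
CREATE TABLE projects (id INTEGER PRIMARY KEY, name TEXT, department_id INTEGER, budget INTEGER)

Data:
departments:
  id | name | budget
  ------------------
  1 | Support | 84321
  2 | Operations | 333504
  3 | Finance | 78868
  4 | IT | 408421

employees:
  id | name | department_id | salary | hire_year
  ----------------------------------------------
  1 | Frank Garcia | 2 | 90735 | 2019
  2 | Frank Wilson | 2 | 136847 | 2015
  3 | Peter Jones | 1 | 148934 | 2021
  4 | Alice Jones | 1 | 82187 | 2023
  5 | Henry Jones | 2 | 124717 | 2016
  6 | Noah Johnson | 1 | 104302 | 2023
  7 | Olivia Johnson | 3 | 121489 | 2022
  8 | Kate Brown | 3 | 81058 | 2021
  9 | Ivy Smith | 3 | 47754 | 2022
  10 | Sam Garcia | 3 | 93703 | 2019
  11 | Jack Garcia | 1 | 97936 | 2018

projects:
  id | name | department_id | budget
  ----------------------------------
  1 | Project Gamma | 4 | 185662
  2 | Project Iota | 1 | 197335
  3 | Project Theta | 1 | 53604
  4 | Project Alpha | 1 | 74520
SELECT name, hire_year FROM employees WHERE hire_year < 2016

Execution result:
name | hire_year
Frank Wilson | 2015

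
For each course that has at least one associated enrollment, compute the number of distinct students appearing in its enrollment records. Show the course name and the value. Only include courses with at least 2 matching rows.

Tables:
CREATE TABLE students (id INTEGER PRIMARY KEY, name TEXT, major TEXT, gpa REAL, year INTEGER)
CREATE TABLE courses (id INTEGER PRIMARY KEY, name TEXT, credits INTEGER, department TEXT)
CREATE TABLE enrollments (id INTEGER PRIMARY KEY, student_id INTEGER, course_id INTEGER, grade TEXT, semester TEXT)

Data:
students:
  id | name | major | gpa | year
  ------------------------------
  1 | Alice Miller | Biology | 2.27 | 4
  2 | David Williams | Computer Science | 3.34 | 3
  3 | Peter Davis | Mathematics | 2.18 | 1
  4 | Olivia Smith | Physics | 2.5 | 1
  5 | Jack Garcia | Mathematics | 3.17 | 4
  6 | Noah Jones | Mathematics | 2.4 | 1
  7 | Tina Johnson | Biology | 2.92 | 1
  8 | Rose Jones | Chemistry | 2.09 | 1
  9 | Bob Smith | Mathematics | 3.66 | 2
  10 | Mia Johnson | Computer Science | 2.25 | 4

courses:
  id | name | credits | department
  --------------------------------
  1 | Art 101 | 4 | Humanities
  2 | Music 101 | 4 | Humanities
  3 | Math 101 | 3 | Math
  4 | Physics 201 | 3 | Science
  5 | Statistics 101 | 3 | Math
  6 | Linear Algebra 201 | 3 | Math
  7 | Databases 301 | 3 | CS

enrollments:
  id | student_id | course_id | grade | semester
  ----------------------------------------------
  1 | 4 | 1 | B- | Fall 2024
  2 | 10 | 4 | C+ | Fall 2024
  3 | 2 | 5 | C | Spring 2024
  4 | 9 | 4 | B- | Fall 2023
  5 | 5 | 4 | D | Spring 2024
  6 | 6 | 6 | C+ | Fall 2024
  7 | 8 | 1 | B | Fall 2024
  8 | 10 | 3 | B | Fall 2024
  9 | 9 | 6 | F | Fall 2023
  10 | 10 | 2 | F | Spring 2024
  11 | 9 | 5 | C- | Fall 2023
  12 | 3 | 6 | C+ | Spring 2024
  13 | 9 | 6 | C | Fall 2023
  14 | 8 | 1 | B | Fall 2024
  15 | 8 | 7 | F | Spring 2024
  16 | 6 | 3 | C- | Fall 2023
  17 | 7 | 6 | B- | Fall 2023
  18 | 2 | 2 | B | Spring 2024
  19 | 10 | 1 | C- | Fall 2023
SELECT p.name, COUNT(DISTINCT c.student_id) AS distinct_student_count FROM enrollments c JOIN courses p ON c.course_id = p.id GROUP BY p.id, p.name HAVING COUNT(*) >= 2

Execution result:
name | distinct_student_count
Art 101 | 3
Music 101 | 2
Math 101 | 2
Physics 201 | 3
Statistics 101 | 2
Linear Algebra 201 | 4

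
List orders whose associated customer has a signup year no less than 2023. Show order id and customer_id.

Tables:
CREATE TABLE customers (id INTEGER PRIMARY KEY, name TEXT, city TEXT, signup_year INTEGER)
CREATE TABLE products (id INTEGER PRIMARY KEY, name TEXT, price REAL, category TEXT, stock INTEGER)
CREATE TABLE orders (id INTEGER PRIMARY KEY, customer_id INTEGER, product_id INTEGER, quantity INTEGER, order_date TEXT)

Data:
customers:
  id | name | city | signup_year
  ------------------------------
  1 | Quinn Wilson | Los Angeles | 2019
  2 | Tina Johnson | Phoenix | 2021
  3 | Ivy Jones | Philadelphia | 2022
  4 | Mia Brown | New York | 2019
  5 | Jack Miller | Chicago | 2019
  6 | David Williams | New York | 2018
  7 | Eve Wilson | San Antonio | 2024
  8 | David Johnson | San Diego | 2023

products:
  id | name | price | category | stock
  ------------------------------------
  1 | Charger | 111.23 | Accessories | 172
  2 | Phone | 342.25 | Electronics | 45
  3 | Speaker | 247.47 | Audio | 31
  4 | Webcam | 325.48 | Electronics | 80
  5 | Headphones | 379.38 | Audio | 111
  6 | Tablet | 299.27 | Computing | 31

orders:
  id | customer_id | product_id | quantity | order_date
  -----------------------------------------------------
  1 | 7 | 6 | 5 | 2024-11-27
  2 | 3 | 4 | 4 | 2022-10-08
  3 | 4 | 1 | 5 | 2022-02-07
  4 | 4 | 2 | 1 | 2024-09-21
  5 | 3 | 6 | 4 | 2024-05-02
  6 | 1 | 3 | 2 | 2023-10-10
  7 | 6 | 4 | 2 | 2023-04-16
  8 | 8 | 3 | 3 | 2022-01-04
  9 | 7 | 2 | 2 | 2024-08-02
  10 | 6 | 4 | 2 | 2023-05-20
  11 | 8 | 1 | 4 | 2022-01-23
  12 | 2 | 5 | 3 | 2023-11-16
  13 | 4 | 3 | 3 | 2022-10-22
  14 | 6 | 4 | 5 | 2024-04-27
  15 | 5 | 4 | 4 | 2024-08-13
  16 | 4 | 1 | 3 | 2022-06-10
SELECT id, customer_id FROM orders WHERE customer_id IN (SELECT id FROM customers WHERE signup_year >= 2023)

Execution result:
id | customer_id
1 | 7
8 | 8
9 | 7
11 | 8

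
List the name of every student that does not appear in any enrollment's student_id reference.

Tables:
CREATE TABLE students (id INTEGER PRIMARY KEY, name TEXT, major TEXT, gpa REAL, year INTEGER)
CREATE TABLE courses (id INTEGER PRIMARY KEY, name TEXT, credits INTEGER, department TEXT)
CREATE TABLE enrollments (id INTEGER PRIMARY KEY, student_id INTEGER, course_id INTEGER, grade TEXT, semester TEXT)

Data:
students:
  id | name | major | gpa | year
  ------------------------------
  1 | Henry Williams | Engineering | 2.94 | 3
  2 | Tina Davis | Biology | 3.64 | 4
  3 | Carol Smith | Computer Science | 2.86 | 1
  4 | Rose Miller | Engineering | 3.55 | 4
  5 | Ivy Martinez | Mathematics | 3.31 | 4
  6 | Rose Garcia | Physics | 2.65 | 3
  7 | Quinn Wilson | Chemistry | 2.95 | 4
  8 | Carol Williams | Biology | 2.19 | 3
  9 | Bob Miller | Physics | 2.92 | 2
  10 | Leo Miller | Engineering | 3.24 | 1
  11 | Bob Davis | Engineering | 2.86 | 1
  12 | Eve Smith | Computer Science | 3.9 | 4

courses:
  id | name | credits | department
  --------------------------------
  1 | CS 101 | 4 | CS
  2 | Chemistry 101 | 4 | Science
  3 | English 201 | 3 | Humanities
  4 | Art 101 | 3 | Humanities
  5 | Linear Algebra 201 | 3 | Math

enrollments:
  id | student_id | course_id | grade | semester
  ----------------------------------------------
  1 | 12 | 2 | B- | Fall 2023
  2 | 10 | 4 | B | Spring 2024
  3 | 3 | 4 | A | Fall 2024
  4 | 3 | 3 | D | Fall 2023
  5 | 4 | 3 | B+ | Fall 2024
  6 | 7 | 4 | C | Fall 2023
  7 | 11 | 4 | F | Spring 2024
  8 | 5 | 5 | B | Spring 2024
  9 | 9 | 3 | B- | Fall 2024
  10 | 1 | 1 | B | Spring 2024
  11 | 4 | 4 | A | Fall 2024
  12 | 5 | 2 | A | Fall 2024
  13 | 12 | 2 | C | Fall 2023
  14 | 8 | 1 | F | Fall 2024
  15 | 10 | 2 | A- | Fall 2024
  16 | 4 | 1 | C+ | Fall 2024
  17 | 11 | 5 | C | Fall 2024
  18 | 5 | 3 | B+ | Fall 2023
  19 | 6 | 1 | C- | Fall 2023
SELECT p.name FROM students p LEFT JOIN enrollments c ON c.student_id = p.id WHERE c.id IS NULL

Execution result:
Tina Davis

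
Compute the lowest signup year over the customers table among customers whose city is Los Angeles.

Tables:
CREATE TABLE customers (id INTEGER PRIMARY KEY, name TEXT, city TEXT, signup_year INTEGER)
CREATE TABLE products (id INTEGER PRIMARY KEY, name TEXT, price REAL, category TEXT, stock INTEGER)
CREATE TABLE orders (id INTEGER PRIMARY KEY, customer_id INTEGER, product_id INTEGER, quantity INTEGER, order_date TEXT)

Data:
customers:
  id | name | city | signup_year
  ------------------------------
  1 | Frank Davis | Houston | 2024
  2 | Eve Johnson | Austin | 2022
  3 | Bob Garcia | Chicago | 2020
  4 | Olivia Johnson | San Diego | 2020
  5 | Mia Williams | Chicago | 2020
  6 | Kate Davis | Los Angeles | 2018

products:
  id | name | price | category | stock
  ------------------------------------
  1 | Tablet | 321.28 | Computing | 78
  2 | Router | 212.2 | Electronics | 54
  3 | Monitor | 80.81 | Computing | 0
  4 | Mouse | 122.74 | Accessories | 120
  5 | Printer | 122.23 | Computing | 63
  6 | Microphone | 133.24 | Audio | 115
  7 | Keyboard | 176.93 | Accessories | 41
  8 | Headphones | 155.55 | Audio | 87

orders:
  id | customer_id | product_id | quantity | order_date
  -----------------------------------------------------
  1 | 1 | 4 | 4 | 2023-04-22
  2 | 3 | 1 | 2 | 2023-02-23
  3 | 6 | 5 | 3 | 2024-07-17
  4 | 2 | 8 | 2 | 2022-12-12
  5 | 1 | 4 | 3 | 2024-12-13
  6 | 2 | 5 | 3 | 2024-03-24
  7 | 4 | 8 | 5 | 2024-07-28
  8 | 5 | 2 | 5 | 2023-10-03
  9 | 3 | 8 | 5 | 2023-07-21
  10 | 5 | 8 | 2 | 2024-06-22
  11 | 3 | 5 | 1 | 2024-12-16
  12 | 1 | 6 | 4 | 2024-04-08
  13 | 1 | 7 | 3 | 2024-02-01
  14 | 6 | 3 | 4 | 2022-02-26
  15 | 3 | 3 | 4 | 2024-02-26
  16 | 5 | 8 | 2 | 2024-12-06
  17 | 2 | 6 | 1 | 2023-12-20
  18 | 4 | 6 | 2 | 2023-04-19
SELECT MIN(signup_year) FROM customers WHERE city = 'Los Angeles'

Execution result:
2018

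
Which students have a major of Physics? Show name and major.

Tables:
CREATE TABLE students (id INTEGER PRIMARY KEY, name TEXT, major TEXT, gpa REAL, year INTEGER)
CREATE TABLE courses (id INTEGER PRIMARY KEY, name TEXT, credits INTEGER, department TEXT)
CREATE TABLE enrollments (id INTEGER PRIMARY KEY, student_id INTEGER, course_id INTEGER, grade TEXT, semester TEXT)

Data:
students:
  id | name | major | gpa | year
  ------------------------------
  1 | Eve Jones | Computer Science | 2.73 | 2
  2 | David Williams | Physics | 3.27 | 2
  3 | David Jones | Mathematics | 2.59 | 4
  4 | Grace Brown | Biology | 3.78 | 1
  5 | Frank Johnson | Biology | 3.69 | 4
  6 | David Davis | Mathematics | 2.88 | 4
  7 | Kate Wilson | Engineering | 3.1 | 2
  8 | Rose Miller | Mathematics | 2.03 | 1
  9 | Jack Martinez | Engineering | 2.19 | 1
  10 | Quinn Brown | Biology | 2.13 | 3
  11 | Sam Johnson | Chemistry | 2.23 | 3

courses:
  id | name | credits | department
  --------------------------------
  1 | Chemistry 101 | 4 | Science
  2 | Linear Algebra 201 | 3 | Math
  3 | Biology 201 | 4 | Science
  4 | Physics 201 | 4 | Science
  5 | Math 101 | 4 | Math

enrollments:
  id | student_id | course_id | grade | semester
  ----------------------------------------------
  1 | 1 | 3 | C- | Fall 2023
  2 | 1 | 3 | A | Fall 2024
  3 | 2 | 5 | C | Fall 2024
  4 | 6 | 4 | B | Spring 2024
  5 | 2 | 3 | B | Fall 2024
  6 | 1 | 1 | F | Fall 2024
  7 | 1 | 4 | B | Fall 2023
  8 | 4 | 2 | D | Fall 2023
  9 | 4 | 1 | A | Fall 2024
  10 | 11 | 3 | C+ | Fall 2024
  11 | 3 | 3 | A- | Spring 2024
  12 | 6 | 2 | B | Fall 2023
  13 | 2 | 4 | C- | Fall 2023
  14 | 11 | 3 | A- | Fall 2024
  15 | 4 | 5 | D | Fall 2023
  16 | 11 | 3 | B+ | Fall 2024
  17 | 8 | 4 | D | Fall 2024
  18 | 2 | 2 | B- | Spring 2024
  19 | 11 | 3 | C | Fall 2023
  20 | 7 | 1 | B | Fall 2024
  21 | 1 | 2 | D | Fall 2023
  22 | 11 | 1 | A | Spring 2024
SELECT name, major FROM students WHERE major = 'Physics'

Execution result:
name | major
David Williams | Physics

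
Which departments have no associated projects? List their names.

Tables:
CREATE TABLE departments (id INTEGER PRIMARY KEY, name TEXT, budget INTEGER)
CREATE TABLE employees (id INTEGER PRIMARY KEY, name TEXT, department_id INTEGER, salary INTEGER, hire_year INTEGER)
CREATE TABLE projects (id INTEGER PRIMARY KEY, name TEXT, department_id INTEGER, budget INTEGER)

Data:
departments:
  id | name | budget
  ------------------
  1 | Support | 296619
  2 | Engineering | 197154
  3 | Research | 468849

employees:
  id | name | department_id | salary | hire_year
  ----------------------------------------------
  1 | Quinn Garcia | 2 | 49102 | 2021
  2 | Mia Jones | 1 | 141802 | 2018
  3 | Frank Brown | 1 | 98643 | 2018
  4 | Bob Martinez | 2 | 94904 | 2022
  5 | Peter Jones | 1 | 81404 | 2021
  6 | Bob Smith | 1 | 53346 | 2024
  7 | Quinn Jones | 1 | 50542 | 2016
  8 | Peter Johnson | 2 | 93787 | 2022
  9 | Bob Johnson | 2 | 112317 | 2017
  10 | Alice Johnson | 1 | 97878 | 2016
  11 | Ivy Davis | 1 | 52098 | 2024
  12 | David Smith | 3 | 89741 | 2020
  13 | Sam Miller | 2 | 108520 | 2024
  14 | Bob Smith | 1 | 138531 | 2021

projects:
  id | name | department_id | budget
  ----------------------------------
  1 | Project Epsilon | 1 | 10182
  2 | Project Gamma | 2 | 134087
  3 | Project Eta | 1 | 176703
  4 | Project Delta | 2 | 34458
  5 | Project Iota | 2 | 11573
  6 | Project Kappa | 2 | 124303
SELECT p.name FROM departments p LEFT JOIN projects c ON c.department_id = p.id WHERE c.id IS NULL

Execution result:
Research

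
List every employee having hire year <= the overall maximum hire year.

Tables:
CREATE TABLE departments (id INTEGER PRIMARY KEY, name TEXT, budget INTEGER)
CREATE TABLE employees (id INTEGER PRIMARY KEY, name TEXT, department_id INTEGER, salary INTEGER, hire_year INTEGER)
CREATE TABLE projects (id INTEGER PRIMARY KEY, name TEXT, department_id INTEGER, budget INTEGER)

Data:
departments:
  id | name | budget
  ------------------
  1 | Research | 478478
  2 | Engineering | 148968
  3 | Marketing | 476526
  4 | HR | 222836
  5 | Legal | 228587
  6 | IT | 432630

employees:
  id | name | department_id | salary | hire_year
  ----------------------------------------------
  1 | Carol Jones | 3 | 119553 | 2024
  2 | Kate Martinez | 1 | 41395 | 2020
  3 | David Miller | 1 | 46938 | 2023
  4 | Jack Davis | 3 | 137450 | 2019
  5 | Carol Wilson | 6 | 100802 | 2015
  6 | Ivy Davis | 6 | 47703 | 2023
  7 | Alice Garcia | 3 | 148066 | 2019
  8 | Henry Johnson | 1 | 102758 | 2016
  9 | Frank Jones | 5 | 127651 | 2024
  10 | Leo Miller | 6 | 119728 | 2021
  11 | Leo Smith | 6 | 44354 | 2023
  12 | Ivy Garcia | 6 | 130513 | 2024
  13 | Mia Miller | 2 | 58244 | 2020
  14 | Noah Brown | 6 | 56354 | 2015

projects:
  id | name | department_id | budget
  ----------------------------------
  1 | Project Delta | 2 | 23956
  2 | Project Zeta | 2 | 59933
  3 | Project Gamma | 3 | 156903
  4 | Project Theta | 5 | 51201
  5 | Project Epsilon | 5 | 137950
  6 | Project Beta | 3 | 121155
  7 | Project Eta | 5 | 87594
SELECT name, hire_year FROM employees WHERE hire_year <= (SELECT MAX(hire_year) FROM employees)

Execution result:
name | hire_year
Carol Jones | 2024
Kate Martinez | 2020
David Miller | 2023
Jack Davis | 2019
Carol Wilson | 2015
Ivy Davis | 2023
Alice Garcia | 2019
Henry Johnson | 2016
Frank Jones | 2024
Leo Miller | 2021
Leo Smith | 2023
Ivy Garcia | 2024
Mia Miller | 2020
Noah Brown | 2015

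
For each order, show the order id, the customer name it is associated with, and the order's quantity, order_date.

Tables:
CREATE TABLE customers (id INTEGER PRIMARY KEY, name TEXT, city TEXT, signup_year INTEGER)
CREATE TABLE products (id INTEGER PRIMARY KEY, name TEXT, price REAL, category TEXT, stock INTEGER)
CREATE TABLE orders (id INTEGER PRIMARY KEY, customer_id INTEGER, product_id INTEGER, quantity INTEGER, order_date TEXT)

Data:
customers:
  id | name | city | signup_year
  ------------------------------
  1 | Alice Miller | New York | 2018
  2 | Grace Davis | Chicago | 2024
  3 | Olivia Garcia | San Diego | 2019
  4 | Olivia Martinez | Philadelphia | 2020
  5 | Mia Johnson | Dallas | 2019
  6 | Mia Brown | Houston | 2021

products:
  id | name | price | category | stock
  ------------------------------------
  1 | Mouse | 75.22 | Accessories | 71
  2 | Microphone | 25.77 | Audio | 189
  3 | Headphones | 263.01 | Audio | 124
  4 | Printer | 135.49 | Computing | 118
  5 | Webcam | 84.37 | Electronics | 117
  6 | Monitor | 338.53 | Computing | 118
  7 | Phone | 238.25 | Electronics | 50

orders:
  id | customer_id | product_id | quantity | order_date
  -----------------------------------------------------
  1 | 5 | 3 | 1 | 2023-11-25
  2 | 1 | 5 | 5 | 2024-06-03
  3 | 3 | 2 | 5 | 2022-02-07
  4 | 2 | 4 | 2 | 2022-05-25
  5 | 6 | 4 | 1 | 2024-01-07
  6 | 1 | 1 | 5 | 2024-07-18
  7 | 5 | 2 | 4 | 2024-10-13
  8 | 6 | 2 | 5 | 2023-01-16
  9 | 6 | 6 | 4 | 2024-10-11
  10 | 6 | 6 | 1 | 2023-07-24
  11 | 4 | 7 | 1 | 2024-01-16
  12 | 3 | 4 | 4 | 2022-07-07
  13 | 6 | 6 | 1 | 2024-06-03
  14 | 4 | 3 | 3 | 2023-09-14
SELECT c.id, p.name AS customer, c.quantity, c.order_date FROM orders c JOIN customers p ON c.customer_id = p.id

Execution result:
id | customer | quantity | order_date
1 | Mia Johnson | 1 | 2023-11-25
2 | Alice Miller | 5 | 2024-06-03
3 | Olivia Garcia | 5 | 2022-02-07
4 | Grace Davis | 2 | 2022-05-25
5 | Mia Brown | 1 | 2024-01-07
6 | Alice Miller | 5 | 2024-07-18
7 | Mia Johnson | 4 | 2024-10-13
8 | Mia Brown | 5 | 2023-01-16
9 | Mia Brown | 4 | 2024-10-11
10 | Mia Brown | 1 | 2023-07-24
11 | Olivia Martinez | 1 | 2024-01-16
12 | Olivia Garcia | 4 | 2022-07-07
13 | Mia Brown | 1 | 2024-06-03
14 | Olivia Martinez | 3 | 2023-09-14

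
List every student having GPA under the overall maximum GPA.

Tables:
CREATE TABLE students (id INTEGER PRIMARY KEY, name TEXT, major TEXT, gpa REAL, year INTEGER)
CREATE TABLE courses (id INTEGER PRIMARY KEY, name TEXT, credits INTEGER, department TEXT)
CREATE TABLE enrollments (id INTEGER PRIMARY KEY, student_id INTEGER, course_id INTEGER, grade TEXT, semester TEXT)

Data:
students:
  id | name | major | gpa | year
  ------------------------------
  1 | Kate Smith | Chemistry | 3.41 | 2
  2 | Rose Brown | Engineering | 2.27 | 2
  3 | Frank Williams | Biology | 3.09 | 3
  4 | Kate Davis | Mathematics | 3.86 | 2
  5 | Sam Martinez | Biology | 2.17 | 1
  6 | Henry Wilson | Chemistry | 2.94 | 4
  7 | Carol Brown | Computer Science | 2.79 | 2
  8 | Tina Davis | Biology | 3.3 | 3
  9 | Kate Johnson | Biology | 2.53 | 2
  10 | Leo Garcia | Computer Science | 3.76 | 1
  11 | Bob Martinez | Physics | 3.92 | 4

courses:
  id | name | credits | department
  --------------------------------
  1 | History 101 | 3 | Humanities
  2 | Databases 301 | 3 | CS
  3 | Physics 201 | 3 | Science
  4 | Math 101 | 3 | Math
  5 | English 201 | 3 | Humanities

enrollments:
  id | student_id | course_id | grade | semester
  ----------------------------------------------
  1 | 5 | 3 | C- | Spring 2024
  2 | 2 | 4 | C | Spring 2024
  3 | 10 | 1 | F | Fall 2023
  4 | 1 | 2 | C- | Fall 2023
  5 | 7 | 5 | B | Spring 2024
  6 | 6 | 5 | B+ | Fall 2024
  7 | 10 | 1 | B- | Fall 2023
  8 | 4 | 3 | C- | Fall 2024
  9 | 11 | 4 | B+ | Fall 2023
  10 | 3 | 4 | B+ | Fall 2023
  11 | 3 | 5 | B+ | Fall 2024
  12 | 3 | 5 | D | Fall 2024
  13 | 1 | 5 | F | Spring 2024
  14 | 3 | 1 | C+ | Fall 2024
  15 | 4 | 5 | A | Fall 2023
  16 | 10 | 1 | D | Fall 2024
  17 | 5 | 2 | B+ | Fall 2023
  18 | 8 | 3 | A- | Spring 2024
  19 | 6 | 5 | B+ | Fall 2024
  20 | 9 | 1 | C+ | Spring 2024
SELECT name, gpa FROM students WHERE gpa < (SELECT MAX(gpa) FROM students)

Execution result:
name | gpa
Kate Smith | 3.41
Rose Brown | 2.27
Frank Williams | 3.09
Kate Davis | 3.86
Sam Martinez | 2.17
Henry Wilson | 2.94
Carol Brown | 2.79
Tina Davis | 3.30
Kate Johnson | 2.53
Leo Garcia | 3.76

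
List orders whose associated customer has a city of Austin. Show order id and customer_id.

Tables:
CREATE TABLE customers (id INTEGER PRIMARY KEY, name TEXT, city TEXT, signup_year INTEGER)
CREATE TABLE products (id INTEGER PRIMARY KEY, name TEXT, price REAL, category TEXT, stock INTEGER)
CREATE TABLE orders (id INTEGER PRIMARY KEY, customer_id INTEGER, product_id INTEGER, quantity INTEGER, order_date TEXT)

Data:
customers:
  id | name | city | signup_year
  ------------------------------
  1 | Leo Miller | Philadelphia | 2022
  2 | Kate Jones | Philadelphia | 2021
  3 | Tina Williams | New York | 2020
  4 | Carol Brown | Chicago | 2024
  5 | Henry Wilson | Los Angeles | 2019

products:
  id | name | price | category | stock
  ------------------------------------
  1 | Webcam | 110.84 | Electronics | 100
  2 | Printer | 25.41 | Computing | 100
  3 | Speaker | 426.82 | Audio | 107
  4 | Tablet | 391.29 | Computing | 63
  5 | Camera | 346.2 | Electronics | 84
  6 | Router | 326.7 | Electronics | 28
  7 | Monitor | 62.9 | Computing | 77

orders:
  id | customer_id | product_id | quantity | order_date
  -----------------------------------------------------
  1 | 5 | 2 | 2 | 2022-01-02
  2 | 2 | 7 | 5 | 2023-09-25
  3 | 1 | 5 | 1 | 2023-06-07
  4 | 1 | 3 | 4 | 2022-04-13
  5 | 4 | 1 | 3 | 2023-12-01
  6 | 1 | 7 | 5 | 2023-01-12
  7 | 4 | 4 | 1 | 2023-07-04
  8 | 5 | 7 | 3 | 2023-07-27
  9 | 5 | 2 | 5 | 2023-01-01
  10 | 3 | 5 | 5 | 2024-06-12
SELECT id, customer_id FROM orders WHERE customer_id IN (SELECT id FROM customers WHERE city = 'Austin')

Execution result:
(no rows)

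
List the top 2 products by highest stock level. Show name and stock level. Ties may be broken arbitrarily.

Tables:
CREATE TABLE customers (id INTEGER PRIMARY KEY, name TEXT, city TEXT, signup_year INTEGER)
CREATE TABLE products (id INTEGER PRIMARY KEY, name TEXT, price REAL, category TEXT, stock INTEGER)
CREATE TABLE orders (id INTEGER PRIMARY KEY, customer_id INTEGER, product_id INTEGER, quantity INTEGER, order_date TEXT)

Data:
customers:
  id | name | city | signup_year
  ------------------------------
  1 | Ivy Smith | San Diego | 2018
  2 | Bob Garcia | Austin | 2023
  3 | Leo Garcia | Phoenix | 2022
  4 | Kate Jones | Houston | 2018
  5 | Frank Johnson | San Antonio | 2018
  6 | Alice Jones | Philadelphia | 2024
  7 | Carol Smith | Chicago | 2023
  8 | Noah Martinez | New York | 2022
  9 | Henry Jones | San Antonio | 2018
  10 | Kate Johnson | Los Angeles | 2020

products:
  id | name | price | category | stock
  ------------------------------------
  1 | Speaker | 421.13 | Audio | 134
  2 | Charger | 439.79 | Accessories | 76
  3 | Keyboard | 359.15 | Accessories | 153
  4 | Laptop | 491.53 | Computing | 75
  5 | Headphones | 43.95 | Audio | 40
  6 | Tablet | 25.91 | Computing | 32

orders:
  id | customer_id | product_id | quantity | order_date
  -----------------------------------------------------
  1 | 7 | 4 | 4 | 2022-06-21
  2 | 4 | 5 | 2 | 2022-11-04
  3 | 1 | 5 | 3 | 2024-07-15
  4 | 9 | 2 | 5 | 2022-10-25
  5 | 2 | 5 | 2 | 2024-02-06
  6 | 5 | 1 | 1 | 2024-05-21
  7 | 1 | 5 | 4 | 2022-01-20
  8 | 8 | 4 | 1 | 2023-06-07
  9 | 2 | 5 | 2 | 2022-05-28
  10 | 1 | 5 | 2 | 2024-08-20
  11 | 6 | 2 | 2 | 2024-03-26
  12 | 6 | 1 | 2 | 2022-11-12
SELECT name, stock FROM products ORDER BY stock DESC LIMIT 2

Execution result:
name | stock
Keyboard | 153
Speaker | 134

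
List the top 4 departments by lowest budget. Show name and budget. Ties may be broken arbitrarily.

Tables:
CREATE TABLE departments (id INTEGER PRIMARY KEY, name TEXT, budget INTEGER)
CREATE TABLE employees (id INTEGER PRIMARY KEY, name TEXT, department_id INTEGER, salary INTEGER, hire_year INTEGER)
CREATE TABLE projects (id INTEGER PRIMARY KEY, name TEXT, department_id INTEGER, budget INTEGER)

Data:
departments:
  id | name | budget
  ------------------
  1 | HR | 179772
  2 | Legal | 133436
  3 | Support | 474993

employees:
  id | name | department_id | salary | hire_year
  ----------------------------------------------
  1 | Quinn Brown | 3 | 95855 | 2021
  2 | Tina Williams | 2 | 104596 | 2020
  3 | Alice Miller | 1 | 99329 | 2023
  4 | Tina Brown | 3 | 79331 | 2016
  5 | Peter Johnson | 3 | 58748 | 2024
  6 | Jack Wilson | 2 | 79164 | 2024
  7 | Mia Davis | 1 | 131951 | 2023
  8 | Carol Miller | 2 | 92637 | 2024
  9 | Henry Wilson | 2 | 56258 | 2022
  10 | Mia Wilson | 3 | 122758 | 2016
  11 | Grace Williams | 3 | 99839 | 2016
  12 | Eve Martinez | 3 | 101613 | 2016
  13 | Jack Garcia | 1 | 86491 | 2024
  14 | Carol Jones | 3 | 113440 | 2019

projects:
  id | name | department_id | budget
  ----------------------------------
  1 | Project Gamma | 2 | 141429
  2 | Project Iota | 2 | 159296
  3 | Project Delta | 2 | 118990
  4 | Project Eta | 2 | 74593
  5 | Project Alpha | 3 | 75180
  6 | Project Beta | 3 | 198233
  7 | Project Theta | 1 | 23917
SELECT name, budget FROM departments ORDER BY budget ASC LIMIT 4

Execution result:
name | budget
Legal | 133436
HR | 179772
Support | 474993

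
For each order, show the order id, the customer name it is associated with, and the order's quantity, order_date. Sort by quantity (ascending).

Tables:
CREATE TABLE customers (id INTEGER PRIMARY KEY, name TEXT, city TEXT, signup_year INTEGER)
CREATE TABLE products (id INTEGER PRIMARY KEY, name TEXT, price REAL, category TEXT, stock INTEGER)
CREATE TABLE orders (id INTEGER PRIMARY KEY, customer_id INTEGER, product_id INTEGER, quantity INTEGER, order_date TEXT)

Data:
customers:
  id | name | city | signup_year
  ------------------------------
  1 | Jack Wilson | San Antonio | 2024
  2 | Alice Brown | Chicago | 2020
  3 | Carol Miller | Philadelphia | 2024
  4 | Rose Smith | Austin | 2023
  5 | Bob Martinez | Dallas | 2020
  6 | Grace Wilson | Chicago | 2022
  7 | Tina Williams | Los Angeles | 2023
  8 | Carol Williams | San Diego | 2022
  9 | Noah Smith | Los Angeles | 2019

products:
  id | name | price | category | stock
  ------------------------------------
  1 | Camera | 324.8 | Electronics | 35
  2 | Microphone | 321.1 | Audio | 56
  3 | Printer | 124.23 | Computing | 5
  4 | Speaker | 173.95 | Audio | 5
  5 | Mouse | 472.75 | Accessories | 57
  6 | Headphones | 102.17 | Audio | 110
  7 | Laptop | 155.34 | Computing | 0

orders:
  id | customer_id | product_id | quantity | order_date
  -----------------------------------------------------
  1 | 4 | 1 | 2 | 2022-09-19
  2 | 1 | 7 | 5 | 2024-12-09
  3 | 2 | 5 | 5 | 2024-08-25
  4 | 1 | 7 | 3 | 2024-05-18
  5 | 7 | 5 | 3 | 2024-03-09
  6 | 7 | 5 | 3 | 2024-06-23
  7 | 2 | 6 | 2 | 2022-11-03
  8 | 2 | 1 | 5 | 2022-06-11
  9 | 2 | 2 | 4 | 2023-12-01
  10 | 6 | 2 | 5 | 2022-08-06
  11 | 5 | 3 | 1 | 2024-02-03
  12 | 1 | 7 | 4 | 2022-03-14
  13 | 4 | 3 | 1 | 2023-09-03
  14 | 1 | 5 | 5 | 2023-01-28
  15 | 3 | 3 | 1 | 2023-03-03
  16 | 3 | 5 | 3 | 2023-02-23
SELECT c.id, p.name AS customer, c.quantity, c.order_date FROM orders c JOIN customers p ON c.customer_id = p.id ORDER BY c.quantity ASC

Execution result:
id | customer | quantity | order_date
11 | Bob Martinez | 1 | 2024-02-03
13 | Rose Smith | 1 | 2023-09-03
15 | Carol Miller | 1 | 2023-03-03
1 | Rose Smith | 2 | 2022-09-19
7 | Alice Brown | 2 | 2022-11-03
4 | Jack Wilson | 3 | 2024-05-18
5 | Tina Williams | 3 | 2024-03-09
6 | Tina Williams | 3 | 2024-06-23
16 | Carol Miller | 3 | 2023-02-23
9 | Alice Brown | 4 | 2023-12-01
12 | Jack Wilson | 4 | 2022-03-14
2 | Jack Wilson | 5 | 2024-12-09
3 | Alice Brown | 5 | 2024-08-25
8 | Alice Brown | 5 | 2022-06-11
10 | Grace Wilson | 5 | 2022-08-06
14 | Jack Wilson | 5 | 2023-01-28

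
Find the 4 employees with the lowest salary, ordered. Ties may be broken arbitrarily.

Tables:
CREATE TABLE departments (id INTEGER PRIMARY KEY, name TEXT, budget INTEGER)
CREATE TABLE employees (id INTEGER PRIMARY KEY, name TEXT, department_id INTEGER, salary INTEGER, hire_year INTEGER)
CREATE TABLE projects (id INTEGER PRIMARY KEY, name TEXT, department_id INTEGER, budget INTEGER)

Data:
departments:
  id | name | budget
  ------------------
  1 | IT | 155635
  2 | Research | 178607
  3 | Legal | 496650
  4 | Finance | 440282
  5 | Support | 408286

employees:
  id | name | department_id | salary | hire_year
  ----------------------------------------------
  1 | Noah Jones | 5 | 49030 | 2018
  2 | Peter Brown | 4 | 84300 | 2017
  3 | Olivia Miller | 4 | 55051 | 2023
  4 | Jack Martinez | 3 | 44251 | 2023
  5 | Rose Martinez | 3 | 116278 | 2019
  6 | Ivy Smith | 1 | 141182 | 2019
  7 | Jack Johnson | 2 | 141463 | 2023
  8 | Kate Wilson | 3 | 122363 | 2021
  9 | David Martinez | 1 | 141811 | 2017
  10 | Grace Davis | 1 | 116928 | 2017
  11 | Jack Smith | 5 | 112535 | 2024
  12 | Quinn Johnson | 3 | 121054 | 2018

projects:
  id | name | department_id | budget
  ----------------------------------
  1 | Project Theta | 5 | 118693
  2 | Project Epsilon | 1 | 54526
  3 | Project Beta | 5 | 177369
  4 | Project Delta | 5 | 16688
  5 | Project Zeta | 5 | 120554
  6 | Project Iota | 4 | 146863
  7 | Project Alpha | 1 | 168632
SELECT name, salary FROM employees ORDER BY salary ASC LIMIT 4

Execution result:
name | salary
Jack Martinez | 44251
Noah Jones | 49030
Olivia Miller | 55051
Peter Brown | 84300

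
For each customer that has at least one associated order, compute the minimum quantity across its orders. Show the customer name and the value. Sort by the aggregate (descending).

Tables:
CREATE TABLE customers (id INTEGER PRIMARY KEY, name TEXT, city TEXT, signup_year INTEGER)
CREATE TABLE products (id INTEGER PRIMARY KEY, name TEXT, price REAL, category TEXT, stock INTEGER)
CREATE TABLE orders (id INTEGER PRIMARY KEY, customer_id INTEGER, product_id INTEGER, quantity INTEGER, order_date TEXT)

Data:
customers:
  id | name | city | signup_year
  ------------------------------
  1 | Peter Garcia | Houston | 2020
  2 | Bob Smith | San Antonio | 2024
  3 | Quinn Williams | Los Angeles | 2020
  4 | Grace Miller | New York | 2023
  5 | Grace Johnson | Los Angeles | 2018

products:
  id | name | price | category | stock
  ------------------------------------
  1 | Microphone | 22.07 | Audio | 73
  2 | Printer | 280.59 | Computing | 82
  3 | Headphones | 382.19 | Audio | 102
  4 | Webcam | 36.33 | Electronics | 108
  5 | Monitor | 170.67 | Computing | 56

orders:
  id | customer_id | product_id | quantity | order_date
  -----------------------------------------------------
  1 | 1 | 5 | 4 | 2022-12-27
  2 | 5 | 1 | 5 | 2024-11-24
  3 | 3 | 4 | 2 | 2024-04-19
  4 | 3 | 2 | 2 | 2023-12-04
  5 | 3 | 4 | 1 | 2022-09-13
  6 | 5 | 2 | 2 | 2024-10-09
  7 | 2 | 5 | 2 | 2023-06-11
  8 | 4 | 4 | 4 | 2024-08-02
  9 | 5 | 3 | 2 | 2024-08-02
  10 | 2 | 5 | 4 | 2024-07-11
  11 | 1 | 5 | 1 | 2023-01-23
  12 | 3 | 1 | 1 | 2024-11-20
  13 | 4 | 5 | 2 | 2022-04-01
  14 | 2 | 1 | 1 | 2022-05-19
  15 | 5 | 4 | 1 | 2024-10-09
SELECT p.name, MIN(c.quantity) AS min_quantity FROM orders c JOIN customers p ON c.customer_id = p.id GROUP BY p.id, p.name ORDER BY min_quantity DESC

Execution result:
name | min_quantity
Grace Miller | 2
Peter Garcia | 1
Bob Smith | 1
Quinn Williams | 1
Grace Johnson | 1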